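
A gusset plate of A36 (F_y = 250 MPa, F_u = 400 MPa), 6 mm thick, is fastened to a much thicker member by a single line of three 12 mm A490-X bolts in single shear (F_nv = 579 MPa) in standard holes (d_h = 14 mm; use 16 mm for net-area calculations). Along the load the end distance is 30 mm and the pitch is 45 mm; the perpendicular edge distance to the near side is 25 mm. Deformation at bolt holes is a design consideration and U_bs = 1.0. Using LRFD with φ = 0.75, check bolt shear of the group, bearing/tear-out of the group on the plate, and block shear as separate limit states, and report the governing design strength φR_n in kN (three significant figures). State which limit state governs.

112 kN (block shear governs)

Bolt shear: A_b = π·12²/4 = 113.1 mm²; R_n = 579 × 113.1 × 3 × 1 / 1000 = 196.5 kN → 0.75 × 196.5 = 147 kN.
Bearing: edge l_c = 23, r_n = 66.24 kN; interior l_c = 31, r_n = 69.12 kN; R_n = 66.24 + 2·69.12 = 204.5 kN → 153 kN.
Block shear: A_gv = 720, A_nv = 480, A_nt = 102 mm²; R_n = min(0.6F_uA_nv, 0.6F_yA_gv) + U_bs·F_u·A_nt = 148.8 kN → 112 kN.
Block shear governs: 112 kN.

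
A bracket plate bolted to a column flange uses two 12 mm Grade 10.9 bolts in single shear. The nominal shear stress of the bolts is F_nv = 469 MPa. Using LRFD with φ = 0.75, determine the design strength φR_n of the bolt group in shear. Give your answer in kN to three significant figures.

79.6 kN

A_b = π × 12² / 4 = 113.1 mm².
R_n = F_nv · A_b · n · n_s = 469 × 113.1 × 2 × 1 / 1000 = 106.1 kN.
Design strength φR_n = 0.75 × 106.1 = 79.6 kN.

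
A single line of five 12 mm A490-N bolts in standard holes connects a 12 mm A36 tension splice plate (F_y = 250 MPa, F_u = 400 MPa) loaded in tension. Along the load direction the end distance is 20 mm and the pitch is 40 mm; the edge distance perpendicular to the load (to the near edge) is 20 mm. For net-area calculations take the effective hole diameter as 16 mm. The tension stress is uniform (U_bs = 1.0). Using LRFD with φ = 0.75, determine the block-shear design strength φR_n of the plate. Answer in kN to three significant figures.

Shear plane L_v = 20 + 4·40 = 180 mm; A_gv = 180 × 12 = 2160 mm².
A_nv = (180 − 4.5·16) × 12 = 1296 mm².
A_nt = (20 − 0.5·16) × 12 = 144 mm².
0.6 F_u A_nv = 311 kN; 0.6 F_y A_gv = 324 kN → shear rupture governs the shear term.
R_n = 311 + 1.0 × 400 × 144 / 1000 = 368.6 kN.
Design strength φR_n = 0.75 × 368.6 = 276 kN.

276 kN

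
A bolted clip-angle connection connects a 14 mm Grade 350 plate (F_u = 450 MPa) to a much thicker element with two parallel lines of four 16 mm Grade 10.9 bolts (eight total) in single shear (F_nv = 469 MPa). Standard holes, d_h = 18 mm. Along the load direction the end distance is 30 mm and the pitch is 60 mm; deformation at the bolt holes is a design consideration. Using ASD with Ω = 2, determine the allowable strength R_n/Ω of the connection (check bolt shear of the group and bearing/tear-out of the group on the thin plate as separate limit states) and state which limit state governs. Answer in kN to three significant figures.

Bolt shear: A_b = π·16²/4 = 201.1 mm²; R_n = 469 × 201.1 × 8 × 1 / 1000 = 754.4 kN → 754.4 / 2 = 377 kN.
Bearing (1.2 l_c t F_u ≤ 2.4 d t F_u): upper limit = 2.4·16·14·450 / 1000 = 241.9 kN.
  Edge l_c = 30 − 18/2 = 21 → r_n = 158.8 kN; interior l_c = 60 − 18 = 42 → r_n = 241.9 kN.
  R_n,bearing = 2·158.8 + 6·241.9 = 1769 kN → 1769 / 2 = 885 kN.
Bolt shear governs: 377 kN.

377 kN (bolt shear governs)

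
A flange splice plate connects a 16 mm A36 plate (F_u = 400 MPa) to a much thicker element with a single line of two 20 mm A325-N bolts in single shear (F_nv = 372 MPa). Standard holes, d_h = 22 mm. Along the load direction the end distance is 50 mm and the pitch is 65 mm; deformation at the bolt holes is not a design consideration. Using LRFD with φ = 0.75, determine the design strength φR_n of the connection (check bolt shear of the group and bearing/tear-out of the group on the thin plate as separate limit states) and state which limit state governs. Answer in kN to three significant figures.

175 kN (bolt shear governs)

Bolt shear: A_b = π·20²/4 = 314.2 mm²; R_n = 372 × 314.2 × 2 × 1 / 1000 = 233.7 kN → 0.75 × 233.7 = 175 kN.
Bearing (1.5 l_c t F_u ≤ 3.0 d t F_u): upper limit = 3.0·20·16·400 / 1000 = 384 kN.
  Edge l_c = 50 − 22/2 = 39 → r_n = 374.4 kN; interior l_c = 65 − 22 = 43 → r_n = 384 kN.
  R_n,bearing = 1·374.4 + 1·384 = 758.4 kN → 0.75 × 758.4 = 569 kN.
Bolt shear governs: 175 kN.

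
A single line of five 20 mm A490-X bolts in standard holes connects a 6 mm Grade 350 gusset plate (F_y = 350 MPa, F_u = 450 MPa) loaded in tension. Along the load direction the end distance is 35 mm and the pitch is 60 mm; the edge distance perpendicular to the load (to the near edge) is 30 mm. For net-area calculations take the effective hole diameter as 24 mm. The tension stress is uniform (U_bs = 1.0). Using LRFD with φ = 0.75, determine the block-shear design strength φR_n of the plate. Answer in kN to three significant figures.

239 kN

Shear plane L_v = 35 + 4·60 = 275 mm; A_gv = 275 × 6 = 1650 mm².
A_nv = (275 − 4.5·24) × 6 = 1002 mm².
A_nt = (30 − 0.5·24) × 6 = 108 mm².
0.6 F_u A_nv = 270.5 kN; 0.6 F_y A_gv = 346.5 kN → shear rupture governs the shear term.
R_n = 270.5 + 1.0 × 450 × 108 / 1000 = 319.1 kN.
Design strength φR_n = 0.75 × 319.1 = 239 kN.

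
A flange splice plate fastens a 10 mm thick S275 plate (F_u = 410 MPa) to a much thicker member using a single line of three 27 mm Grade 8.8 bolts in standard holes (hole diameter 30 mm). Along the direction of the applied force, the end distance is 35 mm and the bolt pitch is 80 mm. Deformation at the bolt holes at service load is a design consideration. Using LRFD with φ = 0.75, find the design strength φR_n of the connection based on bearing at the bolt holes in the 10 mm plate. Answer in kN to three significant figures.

Per bolt r_n = 1.2 l_c t F_u ≤ 2.4 d t F_u; upper limit = 2.4 × 27 × 10 × 410 / 1000 = 265.7 kN.
Edge bolt: l_c = 35 − 30/2 = 20 mm → 1.2 × 20 × 10 × 410 / 1000 = 98.4 → r_n = 98.4 kN.
Interior bolts: l_c = 80 − 30 = 50 mm → 1.2 × 50 × 10 × 410 / 1000 = 246 → r_n = 246 kN.
R_n = 1 × 98.4 + 2 × 246 = 590.4 kN.
Design strength φR_n = 0.75 × 590.4 = 443 kN.

443 kN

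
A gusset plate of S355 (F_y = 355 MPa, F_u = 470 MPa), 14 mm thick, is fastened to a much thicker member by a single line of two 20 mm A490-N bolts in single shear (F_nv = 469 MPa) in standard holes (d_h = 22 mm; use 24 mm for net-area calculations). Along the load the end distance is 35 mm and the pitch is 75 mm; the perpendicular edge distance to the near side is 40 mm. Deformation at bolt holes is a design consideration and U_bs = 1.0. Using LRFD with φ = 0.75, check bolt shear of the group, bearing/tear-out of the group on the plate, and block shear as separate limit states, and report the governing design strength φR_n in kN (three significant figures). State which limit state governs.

221 kN (bolt shear governs)

Bolt shear: A_b = π·20²/4 = 314.2 mm²; R_n = 469 × 314.2 × 2 × 1 / 1000 = 294.7 kN → 0.75 × 294.7 = 221 kN.
Bearing: edge l_c = 24, r_n = 189.5 kN; interior l_c = 53, r_n = 315.8 kN; R_n = 189.5 + 1·315.8 = 505.3 kN → 379 kN.
Block shear: A_gv = 1540, A_nv = 1036, A_nt = 392 mm²; R_n = min(0.6F_uA_nv, 0.6F_yA_gv) + U_bs·F_u·A_nt = 476.4 kN → 357 kN.
Bolt shear governs: 221 kN.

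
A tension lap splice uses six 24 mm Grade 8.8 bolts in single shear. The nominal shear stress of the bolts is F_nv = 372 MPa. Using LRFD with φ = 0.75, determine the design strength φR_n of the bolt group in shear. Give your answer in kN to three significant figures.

757 kN

A_b = π × 24² / 4 = 452.4 mm².
R_n = F_nv · A_b · n · n_s = 372 × 452.4 × 6 × 1 / 1000 = 1010 kN.
Design strength φR_n = 0.75 × 1010 = 757 kN.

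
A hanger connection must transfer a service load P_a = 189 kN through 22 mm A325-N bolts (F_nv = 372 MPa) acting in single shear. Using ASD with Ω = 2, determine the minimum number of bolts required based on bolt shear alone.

3 bolts

A_b = π·22²/4 = 380.1 mm².
Per-bolt allowable strength R_n/Ω = 372 × 380.1 × 1 / 1000 / 2 = 70.7 kN.
n ≥ 189 / 70.7 = 2.673 → use 3 bolts.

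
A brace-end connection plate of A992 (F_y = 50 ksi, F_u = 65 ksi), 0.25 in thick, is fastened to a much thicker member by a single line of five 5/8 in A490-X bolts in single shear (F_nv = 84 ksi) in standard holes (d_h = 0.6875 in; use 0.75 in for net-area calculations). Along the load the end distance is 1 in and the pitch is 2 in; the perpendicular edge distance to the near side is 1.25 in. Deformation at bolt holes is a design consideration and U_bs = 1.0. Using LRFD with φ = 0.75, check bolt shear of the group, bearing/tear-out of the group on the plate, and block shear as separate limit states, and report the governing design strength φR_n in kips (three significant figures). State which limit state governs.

51.8 kips (block shear governs)

Bolt shear: A_b = π·0.625²/4 = 0.3068 in²; R_n = 84 × 0.3068 × 5 × 1 = 128.9 kips → 0.75 × 128.9 = 96.6 kips.
Bearing: edge l_c = 0.6562, r_n = 12.8 kips; interior l_c = 1.312, r_n = 24.38 kips; R_n = 12.8 + 4·24.38 = 110.3 kips → 82.7 kips.
Block shear: A_gv = 2.25, A_nv = 1.406, A_nt = 0.2188 in²; R_n = min(0.6F_uA_nv, 0.6F_yA_gv) + U_bs·F_u·A_nt = 69.06 kips → 51.8 kips.
Block shear governs: 51.8 kips.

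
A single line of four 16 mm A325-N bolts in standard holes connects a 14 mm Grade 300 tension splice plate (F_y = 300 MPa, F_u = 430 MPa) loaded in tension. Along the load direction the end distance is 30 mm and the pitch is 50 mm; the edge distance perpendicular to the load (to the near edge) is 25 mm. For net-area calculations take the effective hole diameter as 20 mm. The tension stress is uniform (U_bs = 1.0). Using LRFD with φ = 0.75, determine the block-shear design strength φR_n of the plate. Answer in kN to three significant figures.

366 kN

Shear plane L_v = 30 + 3·50 = 180 mm; A_gv = 180 × 14 = 2520 mm².
A_nv = (180 − 3.5·20) × 14 = 1540 mm².
A_nt = (25 − 0.5·20) × 14 = 210 mm².
0.6 F_u A_nv = 397.3 kN; 0.6 F_y A_gv = 453.6 kN → shear rupture governs the shear term.
R_n = 397.3 + 1.0 × 430 × 210 / 1000 = 487.6 kN.
Design strength φR_n = 0.75 × 487.6 = 366 kN.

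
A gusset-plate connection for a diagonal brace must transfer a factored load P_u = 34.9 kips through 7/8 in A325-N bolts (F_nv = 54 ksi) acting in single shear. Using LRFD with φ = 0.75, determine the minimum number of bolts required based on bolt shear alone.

A_b = π·0.875²/4 = 0.6013 in².
Per-bolt design strength φR_n = 0.75 × 54 × 0.6013 × 1 = 24.35 kips.
n ≥ 34.9 / 24.35 = 1.433 → use 2 bolts.

2 bolts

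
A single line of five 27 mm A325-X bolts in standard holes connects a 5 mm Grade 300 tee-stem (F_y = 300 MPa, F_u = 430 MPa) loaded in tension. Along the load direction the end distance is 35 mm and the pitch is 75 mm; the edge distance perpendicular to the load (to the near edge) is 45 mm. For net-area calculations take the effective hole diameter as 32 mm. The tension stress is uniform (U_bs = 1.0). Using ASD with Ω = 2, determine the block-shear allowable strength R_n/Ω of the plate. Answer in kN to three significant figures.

154 kN

Shear plane L_v = 35 + 4·75 = 335 mm; A_gv = 335 × 5 = 1675 mm².
A_nv = (335 − 4.5·32) × 5 = 955 mm².
A_nt = (45 − 0.5·32) × 5 = 145 mm².
0.6 F_u A_nv = 246.4 kN; 0.6 F_y A_gv = 301.5 kN → shear rupture governs the shear term.
R_n = 246.4 + 1.0 × 430 × 145 / 1000 = 308.7 kN.
Allowable strength R_n/Ω = 308.7 / 2 = 154 kN.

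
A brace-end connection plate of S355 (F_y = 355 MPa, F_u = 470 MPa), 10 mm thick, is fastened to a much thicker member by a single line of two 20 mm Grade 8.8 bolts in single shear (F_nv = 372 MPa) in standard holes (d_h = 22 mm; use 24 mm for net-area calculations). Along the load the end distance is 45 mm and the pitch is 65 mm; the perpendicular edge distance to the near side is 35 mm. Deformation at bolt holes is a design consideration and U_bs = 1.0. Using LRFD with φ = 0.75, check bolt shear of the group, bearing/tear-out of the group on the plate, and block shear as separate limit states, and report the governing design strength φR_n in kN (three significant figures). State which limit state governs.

Bolt shear: A_b = π·20²/4 = 314.2 mm²; R_n = 372 × 314.2 × 2 × 1 / 1000 = 233.7 kN → 0.75 × 233.7 = 175 kN.
Bearing: edge l_c = 34, r_n = 191.8 kN; interior l_c = 43, r_n = 225.6 kN; R_n = 191.8 + 1·225.6 = 417.4 kN → 313 kN.
Block shear: A_gv = 1100, A_nv = 740, A_nt = 230 mm²; R_n = min(0.6F_uA_nv, 0.6F_yA_gv) + U_bs·F_u·A_nt = 316.8 kN → 238 kN.
Bolt shear governs: 175 kN.

175 kN (bolt shear governs)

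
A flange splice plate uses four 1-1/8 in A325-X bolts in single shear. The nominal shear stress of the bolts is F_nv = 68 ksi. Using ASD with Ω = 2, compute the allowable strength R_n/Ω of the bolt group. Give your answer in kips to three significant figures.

135 kips

A_b = π × 1.125² / 4 = 0.994 in².
R_n = F_nv · A_b · n · n_s = 68 × 0.994 × 4 × 1 = 270.4 kips.
Allowable strength R_n/Ω = 270.4 / 2 = 135 kips.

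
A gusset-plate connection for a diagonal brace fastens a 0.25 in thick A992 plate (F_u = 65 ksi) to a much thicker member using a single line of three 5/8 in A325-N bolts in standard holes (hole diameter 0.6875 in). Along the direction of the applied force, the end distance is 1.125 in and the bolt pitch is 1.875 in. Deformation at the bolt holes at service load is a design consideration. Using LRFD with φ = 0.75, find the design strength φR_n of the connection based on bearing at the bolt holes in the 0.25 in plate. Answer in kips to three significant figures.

46.2 kips

Per bolt r_n = 1.2 l_c t F_u ≤ 2.4 d t F_u; upper limit = 2.4 × 0.625 × 0.25 × 65 = 24.38 kips.
Edge bolt: l_c = 1.125 − 0.6875/2 = 0.7812 in → 1.2 × 0.7812 × 0.25 × 65 = 15.23 → r_n = 15.23 kips.
Interior bolts: l_c = 1.875 − 0.6875 = 1.188 in → 1.2 × 1.188 × 0.25 × 65 = 23.16 → r_n = 23.16 kips.
R_n = 1 × 15.23 + 2 × 23.16 = 61.55 kips.
Design strength φR_n = 0.75 × 61.55 = 46.2 kips.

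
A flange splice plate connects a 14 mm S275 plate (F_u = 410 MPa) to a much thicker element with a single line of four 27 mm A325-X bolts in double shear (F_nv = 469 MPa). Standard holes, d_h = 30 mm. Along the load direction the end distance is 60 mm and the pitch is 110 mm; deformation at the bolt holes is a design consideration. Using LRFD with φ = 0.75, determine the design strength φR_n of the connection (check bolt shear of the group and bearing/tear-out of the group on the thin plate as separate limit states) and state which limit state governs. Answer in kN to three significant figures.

Bolt shear: A_b = π·27²/4 = 572.6 mm²; R_n = 469 × 572.6 × 4 × 2 / 1000 = 2148 kN → 0.75 × 2148 = 1610 kN.
Bearing (1.2 l_c t F_u ≤ 2.4 d t F_u): upper limit = 2.4·27·14·410 / 1000 = 372 kN.
  Edge l_c = 60 − 30/2 = 45 → r_n = 310 kN; interior l_c = 110 − 30 = 80 → r_n = 372 kN.
  R_n,bearing = 1·310 + 3·372 = 1426 kN → 0.75 × 1426 = 1070 kN.
Bearing governs: 1070 kN.

1070 kN (bearing governs)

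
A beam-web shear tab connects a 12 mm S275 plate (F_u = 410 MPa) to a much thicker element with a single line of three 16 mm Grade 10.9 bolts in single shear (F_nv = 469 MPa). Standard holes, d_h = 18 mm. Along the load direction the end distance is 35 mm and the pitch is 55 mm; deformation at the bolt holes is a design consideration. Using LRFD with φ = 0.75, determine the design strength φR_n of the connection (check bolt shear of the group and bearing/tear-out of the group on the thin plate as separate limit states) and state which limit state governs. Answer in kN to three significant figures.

Bolt shear: A_b = π·16²/4 = 201.1 mm²; R_n = 469 × 201.1 × 3 × 1 / 1000 = 282.9 kN → 0.75 × 282.9 = 212 kN.
Bearing (1.2 l_c t F_u ≤ 2.4 d t F_u): upper limit = 2.4·16·12·410 / 1000 = 188.9 kN.
  Edge l_c = 35 − 18/2 = 26 → r_n = 153.5 kN; interior l_c = 55 − 18 = 37 → r_n = 188.9 kN.
  R_n,bearing = 1·153.5 + 2·188.9 = 531.4 kN → 0.75 × 531.4 = 399 kN.
Bolt shear governs: 212 kN.

212 kN (bolt shear governs)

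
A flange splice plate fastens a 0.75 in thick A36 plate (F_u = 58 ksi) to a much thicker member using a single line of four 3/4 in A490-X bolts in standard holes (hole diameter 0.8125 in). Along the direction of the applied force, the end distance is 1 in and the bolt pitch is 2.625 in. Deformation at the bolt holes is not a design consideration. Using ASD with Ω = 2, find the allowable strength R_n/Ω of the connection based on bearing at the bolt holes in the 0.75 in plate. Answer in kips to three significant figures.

166 kips

Per bolt r_n = 1.5 l_c t F_u ≤ 3.0 d t F_u; upper limit = 3.0 × 0.75 × 0.75 × 58 = 97.88 kips.
Edge bolt: l_c = 1 − 0.8125/2 = 0.5938 in → 1.5 × 0.5938 × 0.75 × 58 = 38.74 → r_n = 38.74 kips.
Interior bolts: l_c = 2.625 − 0.8125 = 1.812 in → 1.5 × 1.812 × 0.75 × 58 = 118.3 → r_n = 97.88 kips.
R_n = 1 × 38.74 + 3 × 97.88 = 332.4 kips.
Allowable strength R_n/Ω = 332.4 / 2 = 166 kips.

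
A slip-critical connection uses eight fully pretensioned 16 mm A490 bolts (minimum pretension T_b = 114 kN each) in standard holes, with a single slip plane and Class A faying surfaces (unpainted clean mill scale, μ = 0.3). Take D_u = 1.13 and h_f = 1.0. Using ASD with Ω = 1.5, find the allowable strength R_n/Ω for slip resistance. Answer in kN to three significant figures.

206 kN

R_n = μ · D_u · h_f · T_b · n_s · n_b = 0.3 × 1.13 × 1.0 × 114 × 1 × 8 = 309.2 kN.
Allowable strength R_n/Ω = 309.2 / 1.5 = 206 kN.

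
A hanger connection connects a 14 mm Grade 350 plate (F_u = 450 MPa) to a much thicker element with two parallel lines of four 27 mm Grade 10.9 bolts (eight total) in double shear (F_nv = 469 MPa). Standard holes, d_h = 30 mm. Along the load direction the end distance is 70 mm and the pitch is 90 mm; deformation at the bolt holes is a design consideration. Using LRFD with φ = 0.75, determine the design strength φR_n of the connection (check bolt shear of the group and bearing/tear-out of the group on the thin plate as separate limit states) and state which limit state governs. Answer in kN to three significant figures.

Bolt shear: A_b = π·27²/4 = 572.6 mm²; R_n = 469 × 572.6 × 8 × 2 / 1000 = 4296 kN → 0.75 × 4296 = 3220 kN.
Bearing (1.2 l_c t F_u ≤ 2.4 d t F_u): upper limit = 2.4·27·14·450 / 1000 = 408.2 kN.
  Edge l_c = 70 − 30/2 = 55 → r_n = 408.2 kN; interior l_c = 90 − 30 = 60 → r_n = 408.2 kN.
  R_n,bearing = 2·408.2 + 6·408.2 = 3266 kN → 0.75 × 3266 = 2450 kN.
Bearing governs: 2450 kN.

2450 kN (bearing governs)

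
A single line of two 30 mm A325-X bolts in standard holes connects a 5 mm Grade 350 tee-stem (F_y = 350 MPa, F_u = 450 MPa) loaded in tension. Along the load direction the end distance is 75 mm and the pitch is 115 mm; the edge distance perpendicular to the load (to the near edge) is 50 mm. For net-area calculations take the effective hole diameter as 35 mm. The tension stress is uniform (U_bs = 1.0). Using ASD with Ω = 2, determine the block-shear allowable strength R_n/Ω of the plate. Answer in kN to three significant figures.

129 kN

Shear plane L_v = 75 + 1·115 = 190 mm; A_gv = 190 × 5 = 950 mm².
A_nv = (190 − 1.5·35) × 5 = 687.5 mm².
A_nt = (50 − 0.5·35) × 5 = 162.5 mm².
0.6 F_u A_nv = 185.6 kN; 0.6 F_y A_gv = 199.5 kN → shear rupture governs the shear term.
R_n = 185.6 + 1.0 × 450 × 162.5 / 1000 = 258.8 kN.
Allowable strength R_n/Ω = 258.8 / 2 = 129 kN.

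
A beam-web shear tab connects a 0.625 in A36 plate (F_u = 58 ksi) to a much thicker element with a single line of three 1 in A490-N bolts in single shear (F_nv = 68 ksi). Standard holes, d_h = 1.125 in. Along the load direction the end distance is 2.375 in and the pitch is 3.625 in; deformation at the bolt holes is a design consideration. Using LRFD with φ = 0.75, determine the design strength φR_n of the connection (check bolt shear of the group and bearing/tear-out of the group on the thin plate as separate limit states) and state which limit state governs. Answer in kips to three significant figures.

120 kips (bolt shear governs)

Bolt shear: A_b = π·1²/4 = 0.7854 in²; R_n = 68 × 0.7854 × 3 × 1 = 160.2 kips → 0.75 × 160.2 = 120 kips.
Bearing (1.2 l_c t F_u ≤ 2.4 d t F_u): upper limit = 2.4·1·0.625·58 = 87 kips.
  Edge l_c = 2.375 − 1.125/2 = 1.812 → r_n = 78.84 kips; interior l_c = 3.625 − 1.125 = 2.5 → r_n = 87 kips.
  R_n,bearing = 1·78.84 + 2·87 = 252.8 kips → 0.75 × 252.8 = 190 kips.
Bolt shear governs: 120 kips.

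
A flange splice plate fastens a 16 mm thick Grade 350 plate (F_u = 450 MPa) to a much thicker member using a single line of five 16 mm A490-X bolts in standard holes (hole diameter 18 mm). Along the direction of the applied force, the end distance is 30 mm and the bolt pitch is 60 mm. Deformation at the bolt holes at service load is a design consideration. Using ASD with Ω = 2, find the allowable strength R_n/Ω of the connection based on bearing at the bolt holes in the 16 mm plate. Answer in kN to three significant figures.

Per bolt r_n = 1.2 l_c t F_u ≤ 2.4 d t F_u; upper limit = 2.4 × 16 × 16 × 450 / 1000 = 276.5 kN.
Edge bolt: l_c = 30 − 18/2 = 21 mm → 1.2 × 21 × 16 × 450 / 1000 = 181.4 → r_n = 181.4 kN.
Interior bolts: l_c = 60 − 18 = 42 mm → 1.2 × 42 × 16 × 450 / 1000 = 362.9 → r_n = 276.5 kN.
R_n = 1 × 181.4 + 4 × 276.5 = 1287 kN.
Allowable strength R_n/Ω = 1287 / 2 = 644 kN.

644 kN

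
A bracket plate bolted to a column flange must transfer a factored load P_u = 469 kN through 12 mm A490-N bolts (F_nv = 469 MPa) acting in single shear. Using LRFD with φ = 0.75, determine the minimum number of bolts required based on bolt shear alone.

12 bolts

A_b = π·12²/4 = 113.1 mm².
Per-bolt design strength φR_n = 0.75 × 469 × 113.1 × 1 / 1000 = 39.78 kN.
n ≥ 469 / 39.78 = 11.79 → use 12 bolts.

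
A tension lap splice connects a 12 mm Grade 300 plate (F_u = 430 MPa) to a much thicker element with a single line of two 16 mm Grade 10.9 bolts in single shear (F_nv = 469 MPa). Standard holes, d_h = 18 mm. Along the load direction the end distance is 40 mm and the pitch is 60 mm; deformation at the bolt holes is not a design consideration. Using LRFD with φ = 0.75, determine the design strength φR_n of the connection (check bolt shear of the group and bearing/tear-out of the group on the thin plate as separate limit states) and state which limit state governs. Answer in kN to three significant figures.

141 kN (bolt shear governs)

Bolt shear: A_b = π·16²/4 = 201.1 mm²; R_n = 469 × 201.1 × 2 × 1 / 1000 = 188.6 kN → 0.75 × 188.6 = 141 kN.
Bearing (1.5 l_c t F_u ≤ 3.0 d t F_u): upper limit = 3.0·16·12·430 / 1000 = 247.7 kN.
  Edge l_c = 40 − 18/2 = 31 → r_n = 239.9 kN; interior l_c = 60 − 18 = 42 → r_n = 247.7 kN.
  R_n,bearing = 1·239.9 + 1·247.7 = 487.6 kN → 0.75 × 487.6 = 366 kN.
Bolt shear governs: 141 kN.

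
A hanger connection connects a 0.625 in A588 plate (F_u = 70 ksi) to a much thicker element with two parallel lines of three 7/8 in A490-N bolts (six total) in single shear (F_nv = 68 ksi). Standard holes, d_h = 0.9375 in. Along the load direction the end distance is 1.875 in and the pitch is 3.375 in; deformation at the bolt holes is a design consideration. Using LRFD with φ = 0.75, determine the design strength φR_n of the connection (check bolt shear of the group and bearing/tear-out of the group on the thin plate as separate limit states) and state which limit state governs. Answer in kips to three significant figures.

184 kips (bolt shear governs)

Bolt shear: A_b = π·0.875²/4 = 0.6013 in²; R_n = 68 × 0.6013 × 6 × 1 = 245.3 kips → 0.75 × 245.3 = 184 kips.
Bearing (1.2 l_c t F_u ≤ 2.4 d t F_u): upper limit = 2.4·0.875·0.625·70 = 91.88 kips.
  Edge l_c = 1.875 − 0.9375/2 = 1.406 → r_n = 73.83 kips; interior l_c = 3.375 − 0.9375 = 2.438 → r_n = 91.88 kips.
  R_n,bearing = 2·73.83 + 4·91.88 = 515.2 kips → 0.75 × 515.2 = 386 kips.
Bolt shear governs: 184 kips.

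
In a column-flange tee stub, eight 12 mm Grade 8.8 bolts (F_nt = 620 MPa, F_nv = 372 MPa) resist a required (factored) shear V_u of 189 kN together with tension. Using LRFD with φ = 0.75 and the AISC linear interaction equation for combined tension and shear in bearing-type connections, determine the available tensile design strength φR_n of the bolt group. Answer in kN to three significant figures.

A_b = π·12²/4 = 113.1 mm²; f_rv = 189 × 1000 / (8 × 113.1) = 208.9 MPa.
F'_nt = 1.3 F_nt − (F_nt / φF_nv) f_rv = 1.3·620 − (620/(0.75·372))·208.9 = 341.8 MPa, capped at F_nt → F'_nt = 341.8 MPa.
R_n = F'_nt · A_b · n = 341.8 × 113.1 × 8 / 1000 = 309.3 kN.
Design strength φR_n = 0.75 × 309.3 = 232 kN.

232 kN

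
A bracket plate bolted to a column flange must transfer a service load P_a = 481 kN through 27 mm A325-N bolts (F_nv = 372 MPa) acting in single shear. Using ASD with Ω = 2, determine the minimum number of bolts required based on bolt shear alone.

A_b = π·27²/4 = 572.6 mm².
Per-bolt allowable strength R_n/Ω = 372 × 572.6 × 1 / 1000 / 2 = 106.5 kN.
n ≥ 481 / 106.5 = 4.517 → use 5 bolts.

5 bolts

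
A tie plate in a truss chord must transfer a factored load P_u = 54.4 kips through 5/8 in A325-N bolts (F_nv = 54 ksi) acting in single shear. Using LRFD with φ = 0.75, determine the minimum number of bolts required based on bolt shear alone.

5 bolts

A_b = π·0.625²/4 = 0.3068 in².
Per-bolt design strength φR_n = 0.75 × 54 × 0.3068 × 1 = 12.43 kips.
n ≥ 54.4 / 12.43 = 4.378 → use 5 bolts.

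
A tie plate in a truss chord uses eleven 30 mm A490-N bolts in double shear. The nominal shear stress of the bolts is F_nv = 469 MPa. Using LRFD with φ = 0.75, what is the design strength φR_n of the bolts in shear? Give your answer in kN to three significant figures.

5470 kN

A_b = π × 30² / 4 = 706.9 mm².
R_n = F_nv · A_b · n · n_s = 469 × 706.9 × 11 × 2 / 1000 = 7293 kN.
Design strength φR_n = 0.75 × 7293 = 5470 kN.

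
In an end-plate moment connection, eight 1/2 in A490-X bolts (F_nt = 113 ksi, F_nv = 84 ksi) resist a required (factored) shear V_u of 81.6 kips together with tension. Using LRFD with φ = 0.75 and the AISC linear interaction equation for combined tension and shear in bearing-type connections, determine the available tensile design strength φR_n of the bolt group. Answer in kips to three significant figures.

A_b = π·0.5²/4 = 0.1963 in²; f_rv = 81.6 / (8 × 0.1963) = 51.95 ksi.
F'_nt = 1.3 F_nt − (F_nt / φF_nv) f_rv = 1.3·113 − (113/(0.75·84))·51.95 = 53.72 ksi, capped at F_nt → F'_nt = 53.72 ksi.
R_n = F'_nt · A_b · n = 53.72 × 0.1963 × 8 = 84.39 kips.
Design strength φR_n = 0.75 × 84.39 = 63.3 kips.

63.3 kips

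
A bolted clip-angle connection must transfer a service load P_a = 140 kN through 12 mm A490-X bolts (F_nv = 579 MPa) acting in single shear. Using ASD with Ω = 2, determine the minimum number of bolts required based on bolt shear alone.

A_b = π·12²/4 = 113.1 mm².
Per-bolt allowable strength R_n/Ω = 579 × 113.1 × 1 / 1000 / 2 = 32.74 kN.
n ≥ 140 / 32.74 = 4.276 → use 5 bolts.

5 bolts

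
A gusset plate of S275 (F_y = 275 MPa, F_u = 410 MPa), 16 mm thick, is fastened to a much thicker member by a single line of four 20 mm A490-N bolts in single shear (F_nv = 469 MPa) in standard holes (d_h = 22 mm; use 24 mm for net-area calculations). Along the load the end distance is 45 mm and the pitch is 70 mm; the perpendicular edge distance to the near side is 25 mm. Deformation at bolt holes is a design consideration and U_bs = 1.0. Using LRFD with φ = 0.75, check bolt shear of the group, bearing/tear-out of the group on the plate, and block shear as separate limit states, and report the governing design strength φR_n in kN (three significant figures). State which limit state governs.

442 kN (bolt shear governs)

Bolt shear: A_b = π·20²/4 = 314.2 mm²; R_n = 469 × 314.2 × 4 × 1 / 1000 = 589.4 kN → 0.75 × 589.4 = 442 kN.
Bearing: edge l_c = 34, r_n = 267.6 kN; interior l_c = 48, r_n = 314.9 kN; R_n = 267.6 + 3·314.9 = 1212 kN → 909 kN.
Block shear: A_gv = 4080, A_nv = 2736, A_nt = 208 mm²; R_n = min(0.6F_uA_nv, 0.6F_yA_gv) + U_bs·F_u·A_nt = 758.3 kN → 569 kN.
Bolt shear governs: 442 kN.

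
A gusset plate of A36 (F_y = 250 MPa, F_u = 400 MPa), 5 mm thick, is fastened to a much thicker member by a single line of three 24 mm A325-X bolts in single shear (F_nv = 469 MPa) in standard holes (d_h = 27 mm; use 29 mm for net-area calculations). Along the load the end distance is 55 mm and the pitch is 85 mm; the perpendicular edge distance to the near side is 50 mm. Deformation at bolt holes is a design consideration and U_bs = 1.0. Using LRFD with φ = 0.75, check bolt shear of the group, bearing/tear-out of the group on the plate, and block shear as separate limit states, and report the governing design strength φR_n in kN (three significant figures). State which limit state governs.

Bolt shear: A_b = π·24²/4 = 452.4 mm²; R_n = 469 × 452.4 × 3 × 1 / 1000 = 636.5 kN → 0.75 × 636.5 = 477 kN.
Bearing: edge l_c = 41.5, r_n = 99.6 kN; interior l_c = 58, r_n = 115.2 kN; R_n = 99.6 + 2·115.2 = 330 kN → 248 kN.
Block shear: A_gv = 1125, A_nv = 762.5, A_nt = 177.5 mm²; R_n = min(0.6F_uA_nv, 0.6F_yA_gv) + U_bs·F_u·A_nt = 239.8 kN → 180 kN.
Block shear governs: 180 kN.

180 kN (block shear governs)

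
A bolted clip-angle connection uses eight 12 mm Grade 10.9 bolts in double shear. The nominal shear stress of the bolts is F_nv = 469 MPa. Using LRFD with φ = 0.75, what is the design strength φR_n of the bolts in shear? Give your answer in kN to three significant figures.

637 kN

A_b = π × 12² / 4 = 113.1 mm².
R_n = F_nv · A_b · n · n_s = 469 × 113.1 × 8 × 2 / 1000 = 848.7 kN.
Design strength φR_n = 0.75 × 848.7 = 637 kN.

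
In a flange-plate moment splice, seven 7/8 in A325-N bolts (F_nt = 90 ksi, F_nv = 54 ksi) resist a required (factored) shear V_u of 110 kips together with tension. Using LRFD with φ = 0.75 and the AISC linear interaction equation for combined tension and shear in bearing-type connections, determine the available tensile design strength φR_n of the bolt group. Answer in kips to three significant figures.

186 kips

A_b = π·0.875²/4 = 0.6013 in²; f_rv = 110 / (7 × 0.6013) = 26.13 ksi.
F'_nt = 1.3 F_nt − (F_nt / φF_nv) f_rv = 1.3·90 − (90/(0.75·54))·26.13 = 58.93 ksi, capped at F_nt → F'_nt = 58.93 ksi.
R_n = F'_nt · A_b · n = 58.93 × 0.6013 × 7 = 248 kips.
Design strength φR_n = 0.75 × 248 = 186 kips.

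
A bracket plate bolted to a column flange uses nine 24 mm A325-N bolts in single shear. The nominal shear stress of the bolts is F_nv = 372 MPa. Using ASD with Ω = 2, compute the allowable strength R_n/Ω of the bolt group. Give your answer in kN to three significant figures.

A_b = π × 24² / 4 = 452.4 mm².
R_n = F_nv · A_b · n · n_s = 372 × 452.4 × 9 × 1 / 1000 = 1515 kN.
Allowable strength R_n/Ω = 1515 / 2 = 757 kN.

757 kN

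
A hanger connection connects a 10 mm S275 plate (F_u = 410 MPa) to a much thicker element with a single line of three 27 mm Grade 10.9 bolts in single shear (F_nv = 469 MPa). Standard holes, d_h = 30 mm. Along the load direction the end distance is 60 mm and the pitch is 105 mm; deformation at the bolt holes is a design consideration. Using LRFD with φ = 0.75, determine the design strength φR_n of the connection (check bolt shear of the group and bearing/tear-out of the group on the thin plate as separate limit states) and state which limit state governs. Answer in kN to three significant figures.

565 kN (bearing governs)

Bolt shear: A_b = π·27²/4 = 572.6 mm²; R_n = 469 × 572.6 × 3 × 1 / 1000 = 805.6 kN → 0.75 × 805.6 = 604 kN.
Bearing (1.2 l_c t F_u ≤ 2.4 d t F_u): upper limit = 2.4·27·10·410 / 1000 = 265.7 kN.
  Edge l_c = 60 − 30/2 = 45 → r_n = 221.4 kN; interior l_c = 105 − 30 = 75 → r_n = 265.7 kN.
  R_n,bearing = 1·221.4 + 2·265.7 = 752.8 kN → 0.75 × 752.8 = 565 kN.
Bearing governs: 565 kN.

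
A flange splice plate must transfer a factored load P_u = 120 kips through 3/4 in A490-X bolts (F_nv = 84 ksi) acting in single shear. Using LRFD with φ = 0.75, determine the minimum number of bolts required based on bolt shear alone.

5 bolts

A_b = π·0.75²/4 = 0.4418 in².
Per-bolt design strength φR_n = 0.75 × 84 × 0.4418 × 1 = 27.83 kips.
n ≥ 120 / 27.83 = 4.311 → use 5 bolts.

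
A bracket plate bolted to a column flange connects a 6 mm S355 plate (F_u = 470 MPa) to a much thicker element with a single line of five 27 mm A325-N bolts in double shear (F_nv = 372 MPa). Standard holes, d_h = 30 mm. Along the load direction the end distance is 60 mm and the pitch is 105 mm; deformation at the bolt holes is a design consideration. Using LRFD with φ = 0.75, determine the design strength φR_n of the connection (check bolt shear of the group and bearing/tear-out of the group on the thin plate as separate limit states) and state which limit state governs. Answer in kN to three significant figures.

662 kN (bearing governs)

Bolt shear: A_b = π·27²/4 = 572.6 mm²; R_n = 372 × 572.6 × 5 × 2 / 1000 = 2130 kN → 0.75 × 2130 = 1600 kN.
Bearing (1.2 l_c t F_u ≤ 2.4 d t F_u): upper limit = 2.4·27·6·470 / 1000 = 182.7 kN.
  Edge l_c = 60 − 30/2 = 45 → r_n = 152.3 kN; interior l_c = 105 − 30 = 75 → r_n = 182.7 kN.
  R_n,bearing = 1·152.3 + 4·182.7 = 883.2 kN → 0.75 × 883.2 = 662 kN.
Bearing governs: 662 kN.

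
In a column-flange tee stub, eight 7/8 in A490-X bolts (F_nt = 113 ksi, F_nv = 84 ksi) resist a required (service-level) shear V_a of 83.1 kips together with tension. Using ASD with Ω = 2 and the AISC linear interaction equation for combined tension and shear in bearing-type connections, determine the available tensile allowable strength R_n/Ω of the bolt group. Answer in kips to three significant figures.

A_b = π·0.875²/4 = 0.6013 in²; f_rv = 83.1 / (8 × 0.6013) = 17.27 ksi.
F'_nt = 1.3 F_nt − (Ω F_nt / F_nv) f_rv = 1.3·113 − (2·113/84)·17.27 = 100.4 ksi, capped at F_nt → F'_nt = 100.4 ksi.
R_n = F'_nt · A_b · n = 100.4 × 0.6013 × 8 = 483.1 kips.
Allowable strength R_n/Ω = 483.1 / 2 = 242 kips.

242 kips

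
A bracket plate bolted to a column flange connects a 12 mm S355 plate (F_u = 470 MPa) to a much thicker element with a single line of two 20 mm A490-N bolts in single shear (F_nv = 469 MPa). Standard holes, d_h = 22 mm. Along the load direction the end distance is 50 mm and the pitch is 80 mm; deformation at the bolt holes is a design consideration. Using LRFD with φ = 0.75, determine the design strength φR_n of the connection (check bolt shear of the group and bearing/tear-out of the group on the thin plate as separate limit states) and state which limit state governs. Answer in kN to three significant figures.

221 kN (bolt shear governs)

Bolt shear: A_b = π·20²/4 = 314.2 mm²; R_n = 469 × 314.2 × 2 × 1 / 1000 = 294.7 kN → 0.75 × 294.7 = 221 kN.
Bearing (1.2 l_c t F_u ≤ 2.4 d t F_u): upper limit = 2.4·20·12·470 / 1000 = 270.7 kN.
  Edge l_c = 50 − 22/2 = 39 → r_n = 264 kN; interior l_c = 80 − 22 = 58 → r_n = 270.7 kN.
  R_n,bearing = 1·264 + 1·270.7 = 534.7 kN → 0.75 × 534.7 = 401 kN.
Bolt shear governs: 221 kN.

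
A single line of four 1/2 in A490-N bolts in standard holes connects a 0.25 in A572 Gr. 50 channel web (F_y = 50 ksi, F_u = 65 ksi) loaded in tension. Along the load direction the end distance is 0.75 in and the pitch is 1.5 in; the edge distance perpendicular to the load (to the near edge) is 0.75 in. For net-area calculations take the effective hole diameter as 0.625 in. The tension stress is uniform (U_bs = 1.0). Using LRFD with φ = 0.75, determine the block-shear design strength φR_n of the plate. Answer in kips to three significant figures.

27.7 kips

Shear plane L_v = 0.75 + 3·1.5 = 5.25 in; A_gv = 5.25 × 0.25 = 1.312 in².
A_nv = (5.25 − 3.5·0.625) × 0.25 = 0.7656 in².
A_nt = (0.75 − 0.5·0.625) × 0.25 = 0.1094 in².
0.6 F_u A_nv = 29.86 kips; 0.6 F_y A_gv = 39.38 kips → shear rupture governs the shear term.
R_n = 29.86 + 1.0 × 65 × 0.1094 = 36.97 kips.
Design strength φR_n = 0.75 × 36.97 = 27.7 kips.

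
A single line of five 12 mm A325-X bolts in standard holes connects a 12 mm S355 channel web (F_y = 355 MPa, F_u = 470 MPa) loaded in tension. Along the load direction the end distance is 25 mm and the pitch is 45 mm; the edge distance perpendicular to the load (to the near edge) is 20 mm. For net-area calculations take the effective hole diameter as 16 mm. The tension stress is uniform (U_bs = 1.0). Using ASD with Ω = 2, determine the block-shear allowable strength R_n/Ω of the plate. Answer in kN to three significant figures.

Shear plane L_v = 25 + 4·45 = 205 mm; A_gv = 205 × 12 = 2460 mm².
A_nv = (205 − 4.5·16) × 12 = 1596 mm².
A_nt = (20 − 0.5·16) × 12 = 144 mm².
0.6 F_u A_nv = 450.1 kN; 0.6 F_y A_gv = 524 kN → shear rupture governs the shear term.
R_n = 450.1 + 1.0 × 470 × 144 / 1000 = 517.8 kN.
Allowable strength R_n/Ω = 517.8 / 2 = 259 kN.

259 kN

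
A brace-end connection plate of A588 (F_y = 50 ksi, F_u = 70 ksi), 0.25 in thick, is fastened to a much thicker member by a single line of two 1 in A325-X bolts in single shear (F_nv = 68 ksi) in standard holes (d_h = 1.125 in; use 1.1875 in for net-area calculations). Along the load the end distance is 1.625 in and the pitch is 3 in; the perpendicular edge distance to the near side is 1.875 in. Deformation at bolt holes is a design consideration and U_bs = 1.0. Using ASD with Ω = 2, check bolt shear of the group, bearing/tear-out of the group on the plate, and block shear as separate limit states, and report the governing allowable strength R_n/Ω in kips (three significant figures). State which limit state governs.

Bolt shear: A_b = π·1²/4 = 0.7854 in²; R_n = 68 × 0.7854 × 2 × 1 = 106.8 kips → 106.8 / 2 = 53.4 kips.
Bearing: edge l_c = 1.062, r_n = 22.31 kips; interior l_c = 1.875, r_n = 39.38 kips; R_n = 22.31 + 1·39.38 = 61.69 kips → 30.8 kips.
Block shear: A_gv = 1.156, A_nv = 0.7109, A_nt = 0.3203 in²; R_n = min(0.6F_uA_nv, 0.6F_yA_gv) + U_bs·F_u·A_nt = 52.28 kips → 26.1 kips.
Block shear governs: 26.1 kips.

26.1 kips (block shear governs)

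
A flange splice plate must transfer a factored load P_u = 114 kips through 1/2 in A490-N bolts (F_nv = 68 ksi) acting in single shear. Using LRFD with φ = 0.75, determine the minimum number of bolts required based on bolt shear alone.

12 bolts

A_b = π·0.5²/4 = 0.1963 in².
Per-bolt design strength φR_n = 0.75 × 68 × 0.1963 × 1 = 10.01 kips.
n ≥ 114 / 10.01 = 11.38 → use 12 bolts.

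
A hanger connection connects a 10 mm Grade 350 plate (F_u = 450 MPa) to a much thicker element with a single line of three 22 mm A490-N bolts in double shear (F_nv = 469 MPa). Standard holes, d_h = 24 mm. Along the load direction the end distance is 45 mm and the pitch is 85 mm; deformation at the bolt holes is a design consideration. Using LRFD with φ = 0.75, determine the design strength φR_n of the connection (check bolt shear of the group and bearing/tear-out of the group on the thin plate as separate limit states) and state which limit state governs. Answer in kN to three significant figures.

490 kN (bearing governs)

Bolt shear: A_b = π·22²/4 = 380.1 mm²; R_n = 469 × 380.1 × 3 × 2 / 1000 = 1070 kN → 0.75 × 1070 = 802 kN.
Bearing (1.2 l_c t F_u ≤ 2.4 d t F_u): upper limit = 2.4·22·10·450 / 1000 = 237.6 kN.
  Edge l_c = 45 − 24/2 = 33 → r_n = 178.2 kN; interior l_c = 85 − 24 = 61 → r_n = 237.6 kN.
  R_n,bearing = 1·178.2 + 2·237.6 = 653.4 kN → 0.75 × 653.4 = 490 kN.
Bearing governs: 490 kN.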